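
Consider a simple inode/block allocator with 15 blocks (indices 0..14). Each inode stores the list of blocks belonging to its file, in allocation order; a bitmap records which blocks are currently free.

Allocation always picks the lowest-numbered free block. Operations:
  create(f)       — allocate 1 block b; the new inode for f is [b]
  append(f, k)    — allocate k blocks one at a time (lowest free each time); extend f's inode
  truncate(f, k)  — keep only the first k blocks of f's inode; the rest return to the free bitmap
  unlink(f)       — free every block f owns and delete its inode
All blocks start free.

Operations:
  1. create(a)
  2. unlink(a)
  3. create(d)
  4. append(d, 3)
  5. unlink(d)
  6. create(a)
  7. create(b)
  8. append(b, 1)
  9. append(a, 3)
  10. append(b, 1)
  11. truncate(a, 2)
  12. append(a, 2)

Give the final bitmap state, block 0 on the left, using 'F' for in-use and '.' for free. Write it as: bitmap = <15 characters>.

bitmap = FFFFFFF........

create(a): bitmap=F.............. | a=[0]
unlink(a): bitmap=............... | 
create(d): bitmap=F.............. | d=[0]
append(d, 3): bitmap=FFFF........... | d=[0, 1, 2, 3]
unlink(d): bitmap=............... | 
create(a): bitmap=F.............. | a=[0]
create(b): bitmap=FF............. | a=[0] b=[1]
append(b, 1): bitmap=FFF............ | a=[0] b=[1, 2]
append(a, 3): bitmap=FFFFFF......... | a=[0, 3, 4, 5] b=[1, 2]
append(b, 1): bitmap=FFFFFFF........ | a=[0, 3, 4, 5] b=[1, 2, 6]
truncate(a, 2): bitmap=FFFF..F........ | a=[0, 3] b=[1, 2, 6]
append(a, 2): bitmap=FFFFFFF........ | a=[0, 3, 4, 5] b=[1, 2, 6]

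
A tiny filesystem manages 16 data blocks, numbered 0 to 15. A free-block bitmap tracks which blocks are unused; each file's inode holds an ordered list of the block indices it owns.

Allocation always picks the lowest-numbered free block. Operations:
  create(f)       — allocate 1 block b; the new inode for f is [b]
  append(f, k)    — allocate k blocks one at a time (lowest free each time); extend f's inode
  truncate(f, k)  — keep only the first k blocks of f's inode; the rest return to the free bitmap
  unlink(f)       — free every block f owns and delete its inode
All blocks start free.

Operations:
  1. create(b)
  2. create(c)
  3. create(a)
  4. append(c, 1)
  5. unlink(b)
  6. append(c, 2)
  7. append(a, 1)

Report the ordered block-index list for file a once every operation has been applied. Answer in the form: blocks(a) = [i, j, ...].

blocks(a) = [2, 5]

after create(b) → b:[0]  free=[F...............]
after create(c) → b:[0], c:[1]  free=[FF..............]
after create(a) → a:[2], b:[0], c:[1]  free=[FFF.............]
after append(c, 1) → a:[2], b:[0], c:[1, 3]  free=[FFFF............]
after unlink(b) → a:[2], c:[1, 3]  free=[.FFF............]
after append(c, 2) → a:[2], c:[1, 3, 0, 4]  free=[FFFFF...........]
after append(a, 1) → a:[2, 5], c:[1, 3, 0, 4]  free=[FFFFFF..........]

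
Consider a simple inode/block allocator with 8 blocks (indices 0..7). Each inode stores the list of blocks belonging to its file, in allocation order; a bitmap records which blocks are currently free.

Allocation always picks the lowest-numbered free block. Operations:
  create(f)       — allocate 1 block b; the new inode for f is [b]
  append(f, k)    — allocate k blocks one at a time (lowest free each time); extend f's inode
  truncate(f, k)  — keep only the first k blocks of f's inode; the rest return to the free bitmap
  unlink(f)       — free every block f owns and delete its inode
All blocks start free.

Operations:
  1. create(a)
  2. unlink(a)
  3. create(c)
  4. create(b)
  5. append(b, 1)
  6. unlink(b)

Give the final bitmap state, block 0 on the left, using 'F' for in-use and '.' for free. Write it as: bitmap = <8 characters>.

bitmap = F.......

create(a): bitmap=F....... | a=[0]
unlink(a): bitmap=........ | 
create(c): bitmap=F....... | c=[0]
create(b): bitmap=FF...... | b=[1] c=[0]
append(b, 1): bitmap=FFF..... | b=[1, 2] c=[0]
unlink(b): bitmap=F....... | c=[0]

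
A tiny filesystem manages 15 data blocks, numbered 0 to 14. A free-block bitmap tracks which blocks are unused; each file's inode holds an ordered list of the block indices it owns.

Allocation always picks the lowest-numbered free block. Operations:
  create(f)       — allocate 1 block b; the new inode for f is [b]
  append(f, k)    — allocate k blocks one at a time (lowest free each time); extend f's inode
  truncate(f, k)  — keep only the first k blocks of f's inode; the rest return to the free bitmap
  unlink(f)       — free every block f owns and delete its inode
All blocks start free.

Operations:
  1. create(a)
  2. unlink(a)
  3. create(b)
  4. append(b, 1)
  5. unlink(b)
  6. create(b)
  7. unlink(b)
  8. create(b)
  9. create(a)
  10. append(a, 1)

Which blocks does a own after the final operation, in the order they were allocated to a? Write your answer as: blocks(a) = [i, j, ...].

  1. create(a)  ⇒  F..............  {a→[0]}
  2. unlink(a)  ⇒  ...............  {}
  3. create(b)  ⇒  F..............  {b→[0]}
  4. append(b, 1)  ⇒  FF.............  {b→[0, 1]}
  5. unlink(b)  ⇒  ...............  {}
  6. create(b)  ⇒  F..............  {b→[0]}
  7. unlink(b)  ⇒  ...............  {}
  8. create(b)  ⇒  F..............  {b→[0]}
  9. create(a)  ⇒  FF.............  {a→[1]; b→[0]}
  10. append(a, 1)  ⇒  FFF............  {a→[1, 2]; b→[0]}

blocks(a) = [1, 2]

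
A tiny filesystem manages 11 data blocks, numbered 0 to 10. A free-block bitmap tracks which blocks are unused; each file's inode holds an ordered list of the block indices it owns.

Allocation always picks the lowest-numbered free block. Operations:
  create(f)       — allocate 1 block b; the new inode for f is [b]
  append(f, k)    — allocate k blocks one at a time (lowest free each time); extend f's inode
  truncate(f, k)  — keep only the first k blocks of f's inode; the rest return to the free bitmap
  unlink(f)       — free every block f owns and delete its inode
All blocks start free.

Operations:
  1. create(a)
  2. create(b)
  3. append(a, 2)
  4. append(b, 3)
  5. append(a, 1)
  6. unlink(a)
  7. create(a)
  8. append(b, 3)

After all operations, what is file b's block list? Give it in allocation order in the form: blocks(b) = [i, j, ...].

[1] create(a) — a=0 (map F..........)
[2] create(b) — a=0 b=1 (map FF.........)
[3] append(a, 2) — a=0,2,3 b=1 (map FFFF.......)
[4] append(b, 3) — a=0,2,3 b=1,4,5,6 (map FFFFFFF....)
[5] append(a, 1) — a=0,2,3,7 b=1,4,5,6 (map FFFFFFFF...)
[6] unlink(a) — b=1,4,5,6 (map .F..FFF....)
[7] create(a) — a=0 b=1,4,5,6 (map FF..FFF....)
[8] append(b, 3) — a=0 b=1,4,5,6,2,3,7 (map FFFFFFFF...)

blocks(b) = [1, 4, 5, 6, 2, 3, 7]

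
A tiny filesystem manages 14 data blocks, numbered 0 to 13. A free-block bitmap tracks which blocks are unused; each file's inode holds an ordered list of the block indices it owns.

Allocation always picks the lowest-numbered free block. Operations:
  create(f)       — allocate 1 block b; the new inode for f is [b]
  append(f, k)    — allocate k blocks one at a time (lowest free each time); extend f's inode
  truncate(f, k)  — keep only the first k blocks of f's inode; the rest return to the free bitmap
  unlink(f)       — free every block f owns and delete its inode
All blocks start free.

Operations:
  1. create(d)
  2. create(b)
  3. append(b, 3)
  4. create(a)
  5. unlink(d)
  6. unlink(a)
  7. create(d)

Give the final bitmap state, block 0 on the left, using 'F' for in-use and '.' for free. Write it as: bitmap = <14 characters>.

[1] create(d) — d=0 (map F.............)
[2] create(b) — b=1 d=0 (map FF............)
[3] append(b, 3) — b=1,2,3,4 d=0 (map FFFFF.........)
[4] create(a) — a=5 b=1,2,3,4 d=0 (map FFFFFF........)
[5] unlink(d) — a=5 b=1,2,3,4 (map .FFFFF........)
[6] unlink(a) — b=1,2,3,4 (map .FFFF.........)
[7] create(d) — b=1,2,3,4 d=0 (map FFFFF.........)

bitmap = FFFFF.........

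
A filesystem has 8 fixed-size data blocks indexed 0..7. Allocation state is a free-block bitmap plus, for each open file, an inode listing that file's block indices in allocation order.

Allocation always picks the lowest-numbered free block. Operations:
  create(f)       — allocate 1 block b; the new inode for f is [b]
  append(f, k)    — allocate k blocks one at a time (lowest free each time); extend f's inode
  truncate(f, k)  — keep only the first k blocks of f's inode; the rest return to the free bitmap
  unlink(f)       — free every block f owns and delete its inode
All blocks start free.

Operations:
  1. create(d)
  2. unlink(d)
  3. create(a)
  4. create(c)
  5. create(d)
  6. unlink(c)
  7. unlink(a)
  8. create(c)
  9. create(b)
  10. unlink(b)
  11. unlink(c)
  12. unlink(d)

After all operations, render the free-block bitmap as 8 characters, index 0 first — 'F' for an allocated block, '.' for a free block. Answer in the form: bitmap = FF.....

[1] create(d) — d=0 (map F.......)
[2] unlink(d) —  (map ........)
[3] create(a) — a=0 (map F.......)
[4] create(c) — a=0 c=1 (map FF......)
[5] create(d) — a=0 c=1 d=2 (map FFF.....)
[6] unlink(c) — a=0 d=2 (map F.F.....)
[7] unlink(a) — d=2 (map ..F.....)
[8] create(c) — c=0 d=2 (map F.F.....)
[9] create(b) — b=1 c=0 d=2 (map FFF.....)
[10] unlink(b) — c=0 d=2 (map F.F.....)
[11] unlink(c) — d=2 (map ..F.....)
[12] unlink(d) —  (map ........)

bitmap = ........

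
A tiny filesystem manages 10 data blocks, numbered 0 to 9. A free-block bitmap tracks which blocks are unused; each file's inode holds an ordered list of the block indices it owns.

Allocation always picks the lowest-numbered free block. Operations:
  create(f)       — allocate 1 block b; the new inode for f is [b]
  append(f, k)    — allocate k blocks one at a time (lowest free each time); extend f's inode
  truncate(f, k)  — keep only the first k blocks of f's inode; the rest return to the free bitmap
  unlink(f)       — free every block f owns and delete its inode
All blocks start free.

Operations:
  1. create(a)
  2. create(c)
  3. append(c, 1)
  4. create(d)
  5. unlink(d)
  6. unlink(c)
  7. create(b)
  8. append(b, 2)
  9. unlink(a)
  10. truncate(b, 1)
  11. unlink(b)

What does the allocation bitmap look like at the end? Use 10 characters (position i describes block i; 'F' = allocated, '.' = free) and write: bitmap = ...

bitmap = ..........

  1. create(a)  ⇒  F.........  {a→[0]}
  2. create(c)  ⇒  FF........  {a→[0]; c→[1]}
  3. append(c, 1)  ⇒  FFF.......  {a→[0]; c→[1, 2]}
  4. create(d)  ⇒  FFFF......  {a→[0]; c→[1, 2]; d→[3]}
  5. unlink(d)  ⇒  FFF.......  {a→[0]; c→[1, 2]}
  6. unlink(c)  ⇒  F.........  {a→[0]}
  7. create(b)  ⇒  FF........  {a→[0]; b→[1]}
  8. append(b, 2)  ⇒  FFFF......  {a→[0]; b→[1, 2, 3]}
  9. unlink(a)  ⇒  .FFF......  {b→[1, 2, 3]}
  10. truncate(b, 1)  ⇒  .F........  {b→[1]}
  11. unlink(b)  ⇒  ..........  {}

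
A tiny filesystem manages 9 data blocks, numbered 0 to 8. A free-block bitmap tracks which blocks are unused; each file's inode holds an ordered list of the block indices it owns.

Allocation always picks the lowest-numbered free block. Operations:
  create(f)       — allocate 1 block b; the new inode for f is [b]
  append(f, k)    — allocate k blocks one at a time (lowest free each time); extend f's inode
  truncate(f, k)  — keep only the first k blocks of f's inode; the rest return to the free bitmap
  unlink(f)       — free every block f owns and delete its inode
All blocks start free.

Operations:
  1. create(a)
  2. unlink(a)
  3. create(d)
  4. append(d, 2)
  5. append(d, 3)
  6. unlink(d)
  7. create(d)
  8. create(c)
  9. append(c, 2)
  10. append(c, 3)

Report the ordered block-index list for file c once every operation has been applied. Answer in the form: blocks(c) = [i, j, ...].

  1. create(a)  ⇒  F........  {a→[0]}
  2. unlink(a)  ⇒  .........  {}
  3. create(d)  ⇒  F........  {d→[0]}
  4. append(d, 2)  ⇒  FFF......  {d→[0, 1, 2]}
  5. append(d, 3)  ⇒  FFFFFF...  {d→[0, 1, 2, 3, 4, 5]}
  6. unlink(d)  ⇒  .........  {}
  7. create(d)  ⇒  F........  {d→[0]}
  8. create(c)  ⇒  FF.......  {c→[1]; d→[0]}
  9. append(c, 2)  ⇒  FFFF.....  {c→[1, 2, 3]; d→[0]}
  10. append(c, 3)  ⇒  FFFFFFF..  {c→[1, 2, 3, 4, 5, 6]; d→[0]}

blocks(c) = [1, 2, 3, 4, 5, 6]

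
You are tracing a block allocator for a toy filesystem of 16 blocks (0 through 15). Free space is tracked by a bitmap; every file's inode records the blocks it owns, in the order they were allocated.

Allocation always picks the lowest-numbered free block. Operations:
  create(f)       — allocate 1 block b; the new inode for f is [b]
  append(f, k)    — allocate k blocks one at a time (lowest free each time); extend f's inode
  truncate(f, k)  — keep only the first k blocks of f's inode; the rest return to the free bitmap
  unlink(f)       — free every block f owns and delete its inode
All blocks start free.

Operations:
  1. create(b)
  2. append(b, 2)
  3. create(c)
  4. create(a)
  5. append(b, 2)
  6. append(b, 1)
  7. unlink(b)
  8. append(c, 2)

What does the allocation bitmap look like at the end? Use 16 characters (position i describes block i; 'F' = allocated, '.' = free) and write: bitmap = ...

create(b): bitmap=F............... | b=[0]
append(b, 2): bitmap=FFF............. | b=[0, 1, 2]
create(c): bitmap=FFFF............ | b=[0, 1, 2] c=[3]
create(a): bitmap=FFFFF........... | a=[4] b=[0, 1, 2] c=[3]
append(b, 2): bitmap=FFFFFFF......... | a=[4] b=[0, 1, 2, 5, 6] c=[3]
append(b, 1): bitmap=FFFFFFFF........ | a=[4] b=[0, 1, 2, 5, 6, 7] c=[3]
unlink(b): bitmap=...FF........... | a=[4] c=[3]
append(c, 2): bitmap=FF.FF........... | a=[4] c=[3, 0, 1]

bitmap = FF.FF...........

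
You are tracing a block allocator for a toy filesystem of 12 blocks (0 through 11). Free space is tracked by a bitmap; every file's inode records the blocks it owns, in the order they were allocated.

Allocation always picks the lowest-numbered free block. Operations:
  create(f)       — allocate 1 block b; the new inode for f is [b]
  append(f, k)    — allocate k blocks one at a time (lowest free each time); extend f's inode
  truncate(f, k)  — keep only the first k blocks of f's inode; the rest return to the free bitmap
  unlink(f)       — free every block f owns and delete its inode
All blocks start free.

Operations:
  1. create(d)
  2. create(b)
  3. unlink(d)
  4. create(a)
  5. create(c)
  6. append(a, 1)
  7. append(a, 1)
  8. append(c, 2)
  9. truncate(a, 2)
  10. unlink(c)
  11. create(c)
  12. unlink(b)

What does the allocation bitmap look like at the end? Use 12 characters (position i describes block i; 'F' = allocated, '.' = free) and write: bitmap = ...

after create(d) → d:[0]  free=[F...........]
after create(b) → b:[1], d:[0]  free=[FF..........]
after unlink(d) → b:[1]  free=[.F..........]
after create(a) → a:[0], b:[1]  free=[FF..........]
after create(c) → a:[0], b:[1], c:[2]  free=[FFF.........]
after append(a, 1) → a:[0, 3], b:[1], c:[2]  free=[FFFF........]
after append(a, 1) → a:[0, 3, 4], b:[1], c:[2]  free=[FFFFF.......]
after append(c, 2) → a:[0, 3, 4], b:[1], c:[2, 5, 6]  free=[FFFFFFF.....]
after truncate(a, 2) → a:[0, 3], b:[1], c:[2, 5, 6]  free=[FFFF.FF.....]
after unlink(c) → a:[0, 3], b:[1]  free=[FF.F........]
after create(c) → a:[0, 3], b:[1], c:[2]  free=[FFFF........]
after unlink(b) → a:[0, 3], c:[2]  free=[F.FF........]

bitmap = F.FF........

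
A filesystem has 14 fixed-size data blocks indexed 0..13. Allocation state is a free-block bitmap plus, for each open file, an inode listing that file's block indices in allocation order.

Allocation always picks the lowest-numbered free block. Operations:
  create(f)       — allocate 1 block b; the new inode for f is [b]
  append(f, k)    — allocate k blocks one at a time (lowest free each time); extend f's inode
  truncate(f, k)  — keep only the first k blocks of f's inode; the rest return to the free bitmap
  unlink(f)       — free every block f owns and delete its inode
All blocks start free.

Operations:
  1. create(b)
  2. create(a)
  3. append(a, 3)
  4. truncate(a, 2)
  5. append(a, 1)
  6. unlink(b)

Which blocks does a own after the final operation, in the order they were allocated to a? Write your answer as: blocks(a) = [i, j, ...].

create(b): bitmap=F............. | b=[0]
create(a): bitmap=FF............ | a=[1] b=[0]
append(a, 3): bitmap=FFFFF......... | a=[1, 2, 3, 4] b=[0]
truncate(a, 2): bitmap=FFF........... | a=[1, 2] b=[0]
append(a, 1): bitmap=FFFF.......... | a=[1, 2, 3] b=[0]
unlink(b): bitmap=.FFF.......... | a=[1, 2, 3]

blocks(a) = [1, 2, 3]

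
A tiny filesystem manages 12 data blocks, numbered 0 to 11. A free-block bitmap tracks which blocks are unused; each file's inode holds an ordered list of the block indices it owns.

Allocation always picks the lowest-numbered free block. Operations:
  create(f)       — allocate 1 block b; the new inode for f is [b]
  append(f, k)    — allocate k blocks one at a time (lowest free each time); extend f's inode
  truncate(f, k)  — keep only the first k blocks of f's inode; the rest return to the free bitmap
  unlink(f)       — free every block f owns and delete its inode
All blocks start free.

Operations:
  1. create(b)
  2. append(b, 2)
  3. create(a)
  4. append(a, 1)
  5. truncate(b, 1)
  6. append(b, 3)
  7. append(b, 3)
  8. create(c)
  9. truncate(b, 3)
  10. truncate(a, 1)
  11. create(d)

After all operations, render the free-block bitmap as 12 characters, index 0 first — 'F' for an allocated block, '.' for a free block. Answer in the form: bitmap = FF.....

bitmap = FFFFF....F..

after create(b) → b:[0]  free=[F...........]
after append(b, 2) → b:[0, 1, 2]  free=[FFF.........]
after create(a) → a:[3], b:[0, 1, 2]  free=[FFFF........]
after append(a, 1) → a:[3, 4], b:[0, 1, 2]  free=[FFFFF.......]
after truncate(b, 1) → a:[3, 4], b:[0]  free=[F..FF.......]
after append(b, 3) → a:[3, 4], b:[0, 1, 2, 5]  free=[FFFFFF......]
after append(b, 3) → a:[3, 4], b:[0, 1, 2, 5, 6, 7, 8]  free=[FFFFFFFFF...]
after create(c) → a:[3, 4], b:[0, 1, 2, 5, 6, 7, 8], c:[9]  free=[FFFFFFFFFF..]
after truncate(b, 3) → a:[3, 4], b:[0, 1, 2], c:[9]  free=[FFFFF....F..]
after truncate(a, 1) → a:[3], b:[0, 1, 2], c:[9]  free=[FFFF.....F..]
after create(d) → a:[3], b:[0, 1, 2], c:[9], d:[4]  free=[FFFFF....F..]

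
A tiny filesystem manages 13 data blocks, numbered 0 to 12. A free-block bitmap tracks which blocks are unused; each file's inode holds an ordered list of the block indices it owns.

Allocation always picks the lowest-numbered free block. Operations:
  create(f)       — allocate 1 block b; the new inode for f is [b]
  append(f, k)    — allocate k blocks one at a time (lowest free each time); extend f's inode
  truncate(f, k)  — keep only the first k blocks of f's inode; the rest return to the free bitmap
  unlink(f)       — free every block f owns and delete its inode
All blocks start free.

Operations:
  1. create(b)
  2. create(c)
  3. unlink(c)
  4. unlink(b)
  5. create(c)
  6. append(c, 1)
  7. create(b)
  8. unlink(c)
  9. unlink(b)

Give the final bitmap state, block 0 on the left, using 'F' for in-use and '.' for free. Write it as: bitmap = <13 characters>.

bitmap = .............

after create(b) → b:[0]  free=[F............]
after create(c) → b:[0], c:[1]  free=[FF...........]
after unlink(c) → b:[0]  free=[F............]
after unlink(b) →   free=[.............]
after create(c) → c:[0]  free=[F............]
after append(c, 1) → c:[0, 1]  free=[FF...........]
after create(b) → b:[2], c:[0, 1]  free=[FFF..........]
after unlink(c) → b:[2]  free=[..F..........]
after unlink(b) →   free=[.............]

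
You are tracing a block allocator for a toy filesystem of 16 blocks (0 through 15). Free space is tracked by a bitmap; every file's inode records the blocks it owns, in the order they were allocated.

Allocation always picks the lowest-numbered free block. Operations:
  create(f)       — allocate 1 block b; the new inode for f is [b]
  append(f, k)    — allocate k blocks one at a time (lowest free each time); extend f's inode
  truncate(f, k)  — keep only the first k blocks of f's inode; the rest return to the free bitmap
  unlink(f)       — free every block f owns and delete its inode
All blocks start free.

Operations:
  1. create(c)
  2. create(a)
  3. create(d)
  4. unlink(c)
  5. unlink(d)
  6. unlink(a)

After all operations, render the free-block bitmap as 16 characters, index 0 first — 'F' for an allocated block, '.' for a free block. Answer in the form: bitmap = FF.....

bitmap = ................

  1. create(c)  ⇒  F...............  {c→[0]}
  2. create(a)  ⇒  FF..............  {a→[1]; c→[0]}
  3. create(d)  ⇒  FFF.............  {a→[1]; c→[0]; d→[2]}
  4. unlink(c)  ⇒  .FF.............  {a→[1]; d→[2]}
  5. unlink(d)  ⇒  .F..............  {a→[1]}
  6. unlink(a)  ⇒  ................  {}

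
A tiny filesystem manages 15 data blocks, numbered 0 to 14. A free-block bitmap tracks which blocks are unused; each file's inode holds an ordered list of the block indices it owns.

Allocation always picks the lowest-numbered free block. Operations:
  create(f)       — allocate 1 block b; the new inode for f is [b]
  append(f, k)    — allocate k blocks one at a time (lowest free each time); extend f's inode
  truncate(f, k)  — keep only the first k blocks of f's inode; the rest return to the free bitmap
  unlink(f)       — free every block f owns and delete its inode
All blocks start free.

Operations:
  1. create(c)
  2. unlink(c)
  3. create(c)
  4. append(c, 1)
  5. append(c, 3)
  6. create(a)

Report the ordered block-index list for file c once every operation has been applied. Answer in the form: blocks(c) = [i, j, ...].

[1] create(c) — c=0 (map F..............)
[2] unlink(c) —  (map ...............)
[3] create(c) — c=0 (map F..............)
[4] append(c, 1) — c=0,1 (map FF.............)
[5] append(c, 3) — c=0,1,2,3,4 (map FFFFF..........)
[6] create(a) — a=5 c=0,1,2,3,4 (map FFFFFF.........)

blocks(c) = [0, 1, 2, 3, 4]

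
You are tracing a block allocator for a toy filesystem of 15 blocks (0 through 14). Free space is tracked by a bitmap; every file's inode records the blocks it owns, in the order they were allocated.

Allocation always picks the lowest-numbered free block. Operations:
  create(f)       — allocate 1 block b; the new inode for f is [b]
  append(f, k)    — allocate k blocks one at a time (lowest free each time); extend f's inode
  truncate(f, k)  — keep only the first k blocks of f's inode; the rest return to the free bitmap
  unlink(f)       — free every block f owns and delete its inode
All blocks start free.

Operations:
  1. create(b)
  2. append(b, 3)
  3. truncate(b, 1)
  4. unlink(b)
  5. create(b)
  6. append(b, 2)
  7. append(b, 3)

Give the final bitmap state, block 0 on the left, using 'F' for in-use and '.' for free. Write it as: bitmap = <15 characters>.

bitmap = FFFFFF.........

create(b): bitmap=F.............. | b=[0]
append(b, 3): bitmap=FFFF........... | b=[0, 1, 2, 3]
truncate(b, 1): bitmap=F.............. | b=[0]
unlink(b): bitmap=............... | 
create(b): bitmap=F.............. | b=[0]
append(b, 2): bitmap=FFF............ | b=[0, 1, 2]
append(b, 3): bitmap=FFFFFF......... | b=[0, 1, 2, 3, 4, 5]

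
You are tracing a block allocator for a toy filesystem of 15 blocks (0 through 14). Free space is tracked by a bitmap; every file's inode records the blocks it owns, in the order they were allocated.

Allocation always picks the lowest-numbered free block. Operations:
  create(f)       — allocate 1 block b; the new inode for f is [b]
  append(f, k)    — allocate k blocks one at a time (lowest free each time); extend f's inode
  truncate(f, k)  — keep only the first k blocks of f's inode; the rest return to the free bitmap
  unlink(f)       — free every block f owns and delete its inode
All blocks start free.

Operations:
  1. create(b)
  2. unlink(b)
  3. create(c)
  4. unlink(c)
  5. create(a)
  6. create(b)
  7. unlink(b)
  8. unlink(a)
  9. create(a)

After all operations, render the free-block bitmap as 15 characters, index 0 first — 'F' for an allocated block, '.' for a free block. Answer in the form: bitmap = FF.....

bitmap = F..............

[1] create(b) — b=0 (map F..............)
[2] unlink(b) —  (map ...............)
[3] create(c) — c=0 (map F..............)
[4] unlink(c) —  (map ...............)
[5] create(a) — a=0 (map F..............)
[6] create(b) — a=0 b=1 (map FF.............)
[7] unlink(b) — a=0 (map F..............)
[8] unlink(a) —  (map ...............)
[9] create(a) — a=0 (map F..............)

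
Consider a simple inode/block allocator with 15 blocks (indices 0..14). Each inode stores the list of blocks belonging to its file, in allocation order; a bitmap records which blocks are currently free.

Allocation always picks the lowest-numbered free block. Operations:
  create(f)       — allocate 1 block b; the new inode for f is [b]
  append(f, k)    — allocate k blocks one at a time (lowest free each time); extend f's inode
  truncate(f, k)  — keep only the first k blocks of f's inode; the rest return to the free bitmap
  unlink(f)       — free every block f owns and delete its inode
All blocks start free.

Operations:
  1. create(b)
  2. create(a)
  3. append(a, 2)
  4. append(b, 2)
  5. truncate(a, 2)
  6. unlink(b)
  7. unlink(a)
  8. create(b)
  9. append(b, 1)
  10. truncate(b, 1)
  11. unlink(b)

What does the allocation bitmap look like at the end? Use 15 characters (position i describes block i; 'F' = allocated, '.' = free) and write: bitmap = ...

bitmap = ...............

  1. create(b)  ⇒  F..............  {b→[0]}
  2. create(a)  ⇒  FF.............  {a→[1]; b→[0]}
  3. append(a, 2)  ⇒  FFFF...........  {a→[1, 2, 3]; b→[0]}
  4. append(b, 2)  ⇒  FFFFFF.........  {a→[1, 2, 3]; b→[0, 4, 5]}
  5. truncate(a, 2)  ⇒  FFF.FF.........  {a→[1, 2]; b→[0, 4, 5]}
  6. unlink(b)  ⇒  .FF............  {a→[1, 2]}
  7. unlink(a)  ⇒  ...............  {}
  8. create(b)  ⇒  F..............  {b→[0]}
  9. append(b, 1)  ⇒  FF.............  {b→[0, 1]}
  10. truncate(b, 1)  ⇒  F..............  {b→[0]}
  11. unlink(b)  ⇒  ...............  {}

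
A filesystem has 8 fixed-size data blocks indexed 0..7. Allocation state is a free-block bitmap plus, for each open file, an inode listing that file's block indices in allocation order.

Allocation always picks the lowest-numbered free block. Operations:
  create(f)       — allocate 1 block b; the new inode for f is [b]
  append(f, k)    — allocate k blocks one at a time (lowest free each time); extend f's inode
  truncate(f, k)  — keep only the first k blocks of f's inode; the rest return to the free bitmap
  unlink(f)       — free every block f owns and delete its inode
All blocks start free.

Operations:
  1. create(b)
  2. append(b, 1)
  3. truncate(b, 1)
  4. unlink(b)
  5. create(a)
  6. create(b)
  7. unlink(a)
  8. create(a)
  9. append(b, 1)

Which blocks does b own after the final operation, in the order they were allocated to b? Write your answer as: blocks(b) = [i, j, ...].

blocks(b) = [1, 2]

[1] create(b) — b=0 (map F.......)
[2] append(b, 1) — b=0,1 (map FF......)
[3] truncate(b, 1) — b=0 (map F.......)
[4] unlink(b) —  (map ........)
[5] create(a) — a=0 (map F.......)
[6] create(b) — a=0 b=1 (map FF......)
[7] unlink(a) — b=1 (map .F......)
[8] create(a) — a=0 b=1 (map FF......)
[9] append(b, 1) — a=0 b=1,2 (map FFF.....)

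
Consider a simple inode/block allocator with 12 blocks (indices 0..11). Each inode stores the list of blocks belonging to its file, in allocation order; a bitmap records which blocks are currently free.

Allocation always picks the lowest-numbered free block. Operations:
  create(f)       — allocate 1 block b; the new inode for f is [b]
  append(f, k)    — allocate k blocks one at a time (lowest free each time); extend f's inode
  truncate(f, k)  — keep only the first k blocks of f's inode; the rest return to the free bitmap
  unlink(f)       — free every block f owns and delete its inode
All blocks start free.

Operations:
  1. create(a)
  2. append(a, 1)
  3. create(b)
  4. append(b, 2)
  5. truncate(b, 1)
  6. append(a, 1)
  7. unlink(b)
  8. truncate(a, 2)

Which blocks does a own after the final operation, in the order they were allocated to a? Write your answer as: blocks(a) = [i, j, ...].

blocks(a) = [0, 1]

[1] create(a) — a=0 (map F...........)
[2] append(a, 1) — a=0,1 (map FF..........)
[3] create(b) — a=0,1 b=2 (map FFF.........)
[4] append(b, 2) — a=0,1 b=2,3,4 (map FFFFF.......)
[5] truncate(b, 1) — a=0,1 b=2 (map FFF.........)
[6] append(a, 1) — a=0,1,3 b=2 (map FFFF........)
[7] unlink(b) — a=0,1,3 (map FF.F........)
[8] truncate(a, 2) — a=0,1 (map FF..........)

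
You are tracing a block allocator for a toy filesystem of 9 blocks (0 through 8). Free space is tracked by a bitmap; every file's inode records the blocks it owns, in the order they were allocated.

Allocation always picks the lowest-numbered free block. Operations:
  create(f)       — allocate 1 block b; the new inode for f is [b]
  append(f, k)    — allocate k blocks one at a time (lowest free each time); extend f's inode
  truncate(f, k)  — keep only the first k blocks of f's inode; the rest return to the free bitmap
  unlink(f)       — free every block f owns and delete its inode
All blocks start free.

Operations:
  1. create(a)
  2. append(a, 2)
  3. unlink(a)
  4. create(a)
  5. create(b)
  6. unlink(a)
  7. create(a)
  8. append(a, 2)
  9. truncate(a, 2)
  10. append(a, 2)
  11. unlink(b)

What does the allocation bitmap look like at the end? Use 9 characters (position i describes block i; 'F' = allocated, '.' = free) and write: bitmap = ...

[1] create(a) — a=0 (map F........)
[2] append(a, 2) — a=0,1,2 (map FFF......)
[3] unlink(a) —  (map .........)
[4] create(a) — a=0 (map F........)
[5] create(b) — a=0 b=1 (map FF.......)
[6] unlink(a) — b=1 (map .F.......)
[7] create(a) — a=0 b=1 (map FF.......)
[8] append(a, 2) — a=0,2,3 b=1 (map FFFF.....)
[9] truncate(a, 2) — a=0,2 b=1 (map FFF......)
[10] append(a, 2) — a=0,2,3,4 b=1 (map FFFFF....)
[11] unlink(b) — a=0,2,3,4 (map F.FFF....)

bitmap = F.FFF....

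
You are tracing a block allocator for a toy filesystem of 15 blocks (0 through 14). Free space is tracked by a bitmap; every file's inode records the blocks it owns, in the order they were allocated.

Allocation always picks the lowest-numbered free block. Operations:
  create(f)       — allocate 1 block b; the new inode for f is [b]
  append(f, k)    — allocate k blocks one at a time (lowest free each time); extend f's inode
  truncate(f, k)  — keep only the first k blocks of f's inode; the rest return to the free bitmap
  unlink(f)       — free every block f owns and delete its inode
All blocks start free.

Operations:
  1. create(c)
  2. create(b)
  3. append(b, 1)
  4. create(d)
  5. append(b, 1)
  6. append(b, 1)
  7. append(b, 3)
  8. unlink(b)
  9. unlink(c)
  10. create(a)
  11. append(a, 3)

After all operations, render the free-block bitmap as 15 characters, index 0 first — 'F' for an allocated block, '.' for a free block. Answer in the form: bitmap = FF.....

bitmap = FFFFF..........

after create(c) → c:[0]  free=[F..............]
after create(b) → b:[1], c:[0]  free=[FF.............]
after append(b, 1) → b:[1, 2], c:[0]  free=[FFF............]
after create(d) → b:[1, 2], c:[0], d:[3]  free=[FFFF...........]
after append(b, 1) → b:[1, 2, 4], c:[0], d:[3]  free=[FFFFF..........]
after append(b, 1) → b:[1, 2, 4, 5], c:[0], d:[3]  free=[FFFFFF.........]
after append(b, 3) → b:[1, 2, 4, 5, 6, 7, 8], c:[0], d:[3]  free=[FFFFFFFFF......]
after unlink(b) → c:[0], d:[3]  free=[F..F...........]
after unlink(c) → d:[3]  free=[...F...........]
after create(a) → a:[0], d:[3]  free=[F..F...........]
after append(a, 3) → a:[0, 1, 2, 4], d:[3]  free=[FFFFF..........]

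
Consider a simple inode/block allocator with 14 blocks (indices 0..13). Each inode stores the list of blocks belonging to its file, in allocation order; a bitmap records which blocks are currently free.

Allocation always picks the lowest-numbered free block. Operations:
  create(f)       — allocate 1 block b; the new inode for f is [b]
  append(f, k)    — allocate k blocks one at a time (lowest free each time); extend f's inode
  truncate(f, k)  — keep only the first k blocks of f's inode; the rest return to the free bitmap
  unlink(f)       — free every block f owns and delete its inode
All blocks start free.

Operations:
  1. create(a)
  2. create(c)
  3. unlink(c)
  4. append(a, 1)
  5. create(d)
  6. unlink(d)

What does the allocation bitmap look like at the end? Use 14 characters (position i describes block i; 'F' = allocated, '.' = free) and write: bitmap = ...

bitmap = FF............

  1. create(a)  ⇒  F.............  {a→[0]}
  2. create(c)  ⇒  FF............  {a→[0]; c→[1]}
  3. unlink(c)  ⇒  F.............  {a→[0]}
  4. append(a, 1)  ⇒  FF............  {a→[0, 1]}
  5. create(d)  ⇒  FFF...........  {a→[0, 1]; d→[2]}
  6. unlink(d)  ⇒  FF............  {a→[0, 1]}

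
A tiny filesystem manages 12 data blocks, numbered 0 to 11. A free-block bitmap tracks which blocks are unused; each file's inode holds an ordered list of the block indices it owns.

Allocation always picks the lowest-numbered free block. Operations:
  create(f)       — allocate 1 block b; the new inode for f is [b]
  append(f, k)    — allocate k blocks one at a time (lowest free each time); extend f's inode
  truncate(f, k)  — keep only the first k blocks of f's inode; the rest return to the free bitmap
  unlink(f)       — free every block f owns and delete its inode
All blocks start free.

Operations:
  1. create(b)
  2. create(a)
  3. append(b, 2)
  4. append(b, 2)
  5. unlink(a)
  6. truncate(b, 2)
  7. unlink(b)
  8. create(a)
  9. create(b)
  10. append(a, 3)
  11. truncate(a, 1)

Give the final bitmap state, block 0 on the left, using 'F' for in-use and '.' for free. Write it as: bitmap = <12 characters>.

bitmap = FF..........

[1] create(b) — b=0 (map F...........)
[2] create(a) — a=1 b=0 (map FF..........)
[3] append(b, 2) — a=1 b=0,2,3 (map FFFF........)
[4] append(b, 2) — a=1 b=0,2,3,4,5 (map FFFFFF......)
[5] unlink(a) — b=0,2,3,4,5 (map F.FFFF......)
[6] truncate(b, 2) — b=0,2 (map F.F.........)
[7] unlink(b) —  (map ............)
[8] create(a) — a=0 (map F...........)
[9] create(b) — a=0 b=1 (map FF..........)
[10] append(a, 3) — a=0,2,3,4 b=1 (map FFFFF.......)
[11] truncate(a, 1) — a=0 b=1 (map FF..........)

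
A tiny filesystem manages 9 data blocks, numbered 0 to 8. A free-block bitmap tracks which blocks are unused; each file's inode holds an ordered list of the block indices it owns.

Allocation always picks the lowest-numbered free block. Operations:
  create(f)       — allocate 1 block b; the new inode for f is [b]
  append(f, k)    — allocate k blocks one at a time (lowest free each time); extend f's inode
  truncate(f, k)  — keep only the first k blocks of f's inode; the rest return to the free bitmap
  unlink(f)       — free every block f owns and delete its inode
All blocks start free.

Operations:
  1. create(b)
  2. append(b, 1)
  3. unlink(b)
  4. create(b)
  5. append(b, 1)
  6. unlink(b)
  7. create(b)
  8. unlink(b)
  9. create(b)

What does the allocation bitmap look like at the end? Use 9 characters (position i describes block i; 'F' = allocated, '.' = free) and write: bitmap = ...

create(b): bitmap=F........ | b=[0]
append(b, 1): bitmap=FF....... | b=[0, 1]
unlink(b): bitmap=......... | 
create(b): bitmap=F........ | b=[0]
append(b, 1): bitmap=FF....... | b=[0, 1]
unlink(b): bitmap=......... | 
create(b): bitmap=F........ | b=[0]
unlink(b): bitmap=......... | 
create(b): bitmap=F........ | b=[0]

bitmap = F........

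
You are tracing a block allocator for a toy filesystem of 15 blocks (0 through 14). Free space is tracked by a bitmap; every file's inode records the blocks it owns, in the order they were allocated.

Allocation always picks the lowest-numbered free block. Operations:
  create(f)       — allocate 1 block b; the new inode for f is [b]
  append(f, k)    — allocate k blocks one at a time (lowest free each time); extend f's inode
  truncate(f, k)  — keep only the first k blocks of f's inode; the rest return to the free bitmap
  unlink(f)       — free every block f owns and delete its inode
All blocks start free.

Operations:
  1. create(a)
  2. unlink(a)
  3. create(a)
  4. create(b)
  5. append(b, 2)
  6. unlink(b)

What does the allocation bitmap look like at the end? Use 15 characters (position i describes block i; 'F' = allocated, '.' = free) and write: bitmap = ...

[1] create(a) — a=0 (map F..............)
[2] unlink(a) —  (map ...............)
[3] create(a) — a=0 (map F..............)
[4] create(b) — a=0 b=1 (map FF.............)
[5] append(b, 2) — a=0 b=1,2,3 (map FFFF...........)
[6] unlink(b) — a=0 (map F..............)

bitmap = F..............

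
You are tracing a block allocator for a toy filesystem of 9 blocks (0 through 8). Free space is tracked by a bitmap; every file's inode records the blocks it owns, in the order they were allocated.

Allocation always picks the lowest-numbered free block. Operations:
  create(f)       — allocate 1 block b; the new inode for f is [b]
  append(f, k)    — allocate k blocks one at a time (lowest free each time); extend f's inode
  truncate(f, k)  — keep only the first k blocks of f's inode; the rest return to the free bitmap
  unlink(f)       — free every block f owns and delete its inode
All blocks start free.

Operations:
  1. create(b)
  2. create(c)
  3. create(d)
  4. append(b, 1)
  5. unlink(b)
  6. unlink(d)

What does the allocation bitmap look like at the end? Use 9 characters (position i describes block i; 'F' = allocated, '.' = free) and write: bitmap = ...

after create(b) → b:[0]  free=[F........]
after create(c) → b:[0], c:[1]  free=[FF.......]
after create(d) → b:[0], c:[1], d:[2]  free=[FFF......]
after append(b, 1) → b:[0, 3], c:[1], d:[2]  free=[FFFF.....]
after unlink(b) → c:[1], d:[2]  free=[.FF......]
after unlink(d) → c:[1]  free=[.F.......]

bitmap = .F.......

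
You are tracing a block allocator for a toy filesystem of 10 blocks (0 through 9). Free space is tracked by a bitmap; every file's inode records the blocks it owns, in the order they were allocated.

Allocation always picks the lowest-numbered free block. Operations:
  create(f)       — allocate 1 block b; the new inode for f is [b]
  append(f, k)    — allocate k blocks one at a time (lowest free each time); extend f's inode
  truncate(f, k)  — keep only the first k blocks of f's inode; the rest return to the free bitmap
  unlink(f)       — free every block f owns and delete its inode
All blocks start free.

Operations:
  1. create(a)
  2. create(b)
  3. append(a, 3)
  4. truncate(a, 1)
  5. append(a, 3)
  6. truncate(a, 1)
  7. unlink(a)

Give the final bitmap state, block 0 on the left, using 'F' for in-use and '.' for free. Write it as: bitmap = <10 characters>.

create(a): bitmap=F......... | a=[0]
create(b): bitmap=FF........ | a=[0] b=[1]
append(a, 3): bitmap=FFFFF..... | a=[0, 2, 3, 4] b=[1]
truncate(a, 1): bitmap=FF........ | a=[0] b=[1]
append(a, 3): bitmap=FFFFF..... | a=[0, 2, 3, 4] b=[1]
truncate(a, 1): bitmap=FF........ | a=[0] b=[1]
unlink(a): bitmap=.F........ | b=[1]

bitmap = .F........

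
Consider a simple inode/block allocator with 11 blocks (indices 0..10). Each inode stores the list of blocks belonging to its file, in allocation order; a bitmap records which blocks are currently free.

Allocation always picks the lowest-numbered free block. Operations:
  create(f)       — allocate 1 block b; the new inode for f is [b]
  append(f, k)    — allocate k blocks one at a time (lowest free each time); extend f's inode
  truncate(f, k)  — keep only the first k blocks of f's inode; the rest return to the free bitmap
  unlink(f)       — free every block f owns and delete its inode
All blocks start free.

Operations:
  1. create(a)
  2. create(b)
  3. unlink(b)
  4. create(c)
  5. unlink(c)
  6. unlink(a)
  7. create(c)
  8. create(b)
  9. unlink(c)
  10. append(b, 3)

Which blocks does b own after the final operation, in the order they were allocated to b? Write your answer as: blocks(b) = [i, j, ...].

blocks(b) = [1, 0, 2, 3]

after create(a) → a:[0]  free=[F..........]
after create(b) → a:[0], b:[1]  free=[FF.........]
after unlink(b) → a:[0]  free=[F..........]
after create(c) → a:[0], c:[1]  free=[FF.........]
after unlink(c) → a:[0]  free=[F..........]
after unlink(a) →   free=[...........]
after create(c) → c:[0]  free=[F..........]
after create(b) → b:[1], c:[0]  free=[FF.........]
after unlink(c) → b:[1]  free=[.F.........]
after append(b, 3) → b:[1, 0, 2, 3]  free=[FFFF.......]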